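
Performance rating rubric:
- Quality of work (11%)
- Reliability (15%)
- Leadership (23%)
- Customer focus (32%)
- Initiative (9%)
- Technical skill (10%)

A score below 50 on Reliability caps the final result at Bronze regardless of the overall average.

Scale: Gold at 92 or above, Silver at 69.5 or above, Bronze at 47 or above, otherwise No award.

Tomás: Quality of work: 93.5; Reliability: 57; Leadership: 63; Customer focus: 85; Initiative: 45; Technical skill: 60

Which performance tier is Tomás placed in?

Silver

Reliability score 57 ≥ 50: minimum met.
Weighted total:
  Quality of work 93.5 × 0.11 = 10.285
  Reliability 57 × 0.15 = 8.55
  Leadership 63 × 0.23 = 14.49
  Customer focus 85 × 0.32 = 27.2
  Initiative 45 × 0.09 = 4.05
  Technical skill 60 × 0.1 = 6
Sum = 70.575
70.575 is ≥ 69.5 and < 92 → Silver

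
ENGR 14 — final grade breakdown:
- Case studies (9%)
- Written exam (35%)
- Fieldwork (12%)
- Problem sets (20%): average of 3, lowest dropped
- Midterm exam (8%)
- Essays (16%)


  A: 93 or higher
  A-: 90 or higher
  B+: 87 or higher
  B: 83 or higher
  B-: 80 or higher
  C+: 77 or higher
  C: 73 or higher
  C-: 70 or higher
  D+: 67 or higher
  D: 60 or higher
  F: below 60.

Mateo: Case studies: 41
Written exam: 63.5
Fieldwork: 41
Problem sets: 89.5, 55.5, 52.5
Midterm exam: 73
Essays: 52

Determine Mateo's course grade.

Problem sets: drop 52.5 → average of remaining 2 = 145/2 = 72.5
Weighted total:
  Case studies 41 × 0.09 = 3.69
  Written exam 63.5 × 0.35 = 22.225
  Fieldwork 41 × 0.12 = 4.92
  Problem sets 72.5 × 0.2 = 14.5
  Midterm exam 73 × 0.08 = 5.84
  Essays 52 × 0.16 = 8.32
Sum = 59.495
59.495 < 60 → F

F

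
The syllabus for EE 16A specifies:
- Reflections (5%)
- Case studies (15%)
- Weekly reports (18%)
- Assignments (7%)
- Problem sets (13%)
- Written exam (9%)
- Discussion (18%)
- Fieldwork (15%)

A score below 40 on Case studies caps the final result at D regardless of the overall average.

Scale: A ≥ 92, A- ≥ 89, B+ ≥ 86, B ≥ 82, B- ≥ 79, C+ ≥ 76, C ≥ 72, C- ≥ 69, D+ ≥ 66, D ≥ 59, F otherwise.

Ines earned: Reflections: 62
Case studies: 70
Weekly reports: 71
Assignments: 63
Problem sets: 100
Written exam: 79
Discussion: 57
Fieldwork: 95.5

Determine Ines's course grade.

Case studies score 70 ≥ 40: minimum met.
Weighted total:
  Reflections 62 × 0.05 = 3.1
  Case studies 70 × 0.15 = 10.5
  Weekly reports 71 × 0.18 = 12.78
  Assignments 63 × 0.07 = 4.41
  Problem sets 100 × 0.13 = 13
  Written exam 79 × 0.09 = 7.11
  Discussion 57 × 0.18 = 10.26
  Fieldwork 95.5 × 0.15 = 14.325
Sum = 75.485
75.485 is ≥ 72 and < 76 → C

C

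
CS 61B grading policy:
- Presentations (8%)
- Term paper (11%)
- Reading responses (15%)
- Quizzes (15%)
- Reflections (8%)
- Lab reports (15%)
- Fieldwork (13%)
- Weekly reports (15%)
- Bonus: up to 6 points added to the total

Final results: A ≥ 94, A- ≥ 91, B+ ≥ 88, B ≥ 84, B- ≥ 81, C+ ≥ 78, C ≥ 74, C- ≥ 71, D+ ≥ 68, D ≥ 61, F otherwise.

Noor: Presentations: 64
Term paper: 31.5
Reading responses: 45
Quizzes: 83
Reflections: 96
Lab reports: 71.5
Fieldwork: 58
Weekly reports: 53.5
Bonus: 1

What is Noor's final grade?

D

Weighted total:
  Presentations 64 × 0.08 = 5.12
  Term paper 31.5 × 0.11 = 3.465
  Reading responses 45 × 0.15 = 6.75
  Quizzes 83 × 0.15 = 12.45
  Reflections 96 × 0.08 = 7.68
  Lab reports 71.5 × 0.15 = 10.725
  Fieldwork 58 × 0.13 = 7.54
  Weekly reports 53.5 × 0.15 = 8.025
Sum = 61.755
Bonus: 61.755 + 1 = 62.755
62.755 is ≥ 61 and < 68 → D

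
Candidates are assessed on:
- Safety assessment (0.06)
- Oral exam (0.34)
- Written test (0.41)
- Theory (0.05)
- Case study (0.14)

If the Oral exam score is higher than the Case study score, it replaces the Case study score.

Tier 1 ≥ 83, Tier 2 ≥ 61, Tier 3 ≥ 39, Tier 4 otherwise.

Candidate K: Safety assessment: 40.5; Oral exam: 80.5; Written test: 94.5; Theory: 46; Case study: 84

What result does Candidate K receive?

Oral exam (80.5) ≤ Case study (84), so Case study stays at 84.
Weighted total:
  Safety assessment 40.5 × 0.06 = 2.43
  Oral exam 80.5 × 0.34 = 27.37
  Written test 94.5 × 0.41 = 38.745
  Theory 46 × 0.05 = 2.3
  Case study 84 × 0.14 = 11.76
Sum = 82.605
82.605 is ≥ 61 and < 83 → Tier 2

Tier 2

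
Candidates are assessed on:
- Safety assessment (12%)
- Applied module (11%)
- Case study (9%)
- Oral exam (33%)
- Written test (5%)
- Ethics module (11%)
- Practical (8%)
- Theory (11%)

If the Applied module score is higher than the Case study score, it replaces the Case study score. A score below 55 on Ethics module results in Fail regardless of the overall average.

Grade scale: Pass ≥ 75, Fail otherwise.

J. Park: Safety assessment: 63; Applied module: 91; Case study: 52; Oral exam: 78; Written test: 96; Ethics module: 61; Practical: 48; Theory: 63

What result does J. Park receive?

Applied module (91) > Case study (52), so Case study counts as 91.
Ethics module score 61 ≥ 55: minimum met.
Weighted total:
  Safety assessment 63 × 0.12 = 7.56
  Applied module 91 × 0.11 = 10.01
  Case study 91 × 0.09 = 8.19
  Oral exam 78 × 0.33 = 25.74
  Written test 96 × 0.05 = 4.8
  Ethics module 61 × 0.11 = 6.71
  Practical 48 × 0.08 = 3.84
  Theory 63 × 0.11 = 6.93
Sum = 73.78
73.78 < 75 → Fail

Fail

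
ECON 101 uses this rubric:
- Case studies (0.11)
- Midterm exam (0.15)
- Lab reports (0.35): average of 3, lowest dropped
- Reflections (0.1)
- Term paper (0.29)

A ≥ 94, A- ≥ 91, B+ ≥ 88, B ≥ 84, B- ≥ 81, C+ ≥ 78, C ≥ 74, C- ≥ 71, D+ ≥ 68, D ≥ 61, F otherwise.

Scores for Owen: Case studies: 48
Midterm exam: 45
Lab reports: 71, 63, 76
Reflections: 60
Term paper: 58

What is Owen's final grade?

F

Lab reports: drop 63 → average of remaining 2 = 147/2 = 73.5
Weighted total:
  Case studies 48 × 0.11 = 5.28
  Midterm exam 45 × 0.15 = 6.75
  Lab reports 73.5 × 0.35 = 25.725
  Reflections 60 × 0.1 = 6
  Term paper 58 × 0.29 = 16.82
Sum = 60.575
60.575 < 61 → F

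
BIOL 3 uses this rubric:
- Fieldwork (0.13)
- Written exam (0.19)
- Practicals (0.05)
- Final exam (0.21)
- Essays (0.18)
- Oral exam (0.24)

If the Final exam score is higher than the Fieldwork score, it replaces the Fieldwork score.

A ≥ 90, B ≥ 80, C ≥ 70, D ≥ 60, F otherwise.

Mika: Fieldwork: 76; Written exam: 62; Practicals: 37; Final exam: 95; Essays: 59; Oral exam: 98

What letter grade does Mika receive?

Final exam (95) > Fieldwork (76), so Fieldwork counts as 95.
Weighted total:
  Fieldwork 95 × 0.13 = 12.35
  Written exam 62 × 0.19 = 11.78
  Practicals 37 × 0.05 = 1.85
  Final exam 95 × 0.21 = 19.95
  Essays 59 × 0.18 = 10.62
  Oral exam 98 × 0.24 = 23.52
Sum = 80.07
80.07 is ≥ 80 and < 90 → B

B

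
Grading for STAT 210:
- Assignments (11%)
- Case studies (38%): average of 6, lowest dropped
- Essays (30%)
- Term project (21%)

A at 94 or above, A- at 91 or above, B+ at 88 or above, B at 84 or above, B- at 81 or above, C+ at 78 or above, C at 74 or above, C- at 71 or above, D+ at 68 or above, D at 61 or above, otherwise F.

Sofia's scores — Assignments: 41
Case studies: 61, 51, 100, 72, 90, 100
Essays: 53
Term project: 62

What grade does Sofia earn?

D

Case studies: drop 51 → average of remaining 5 = 423/5 = 84.6
Weighted total:
  Assignments 41 × 0.11 = 4.51
  Case studies 84.6 × 0.38 = 32.148
  Essays 53 × 0.3 = 15.9
  Term project 62 × 0.21 = 13.02
Sum = 65.578
65.578 is ≥ 61 and < 68 → D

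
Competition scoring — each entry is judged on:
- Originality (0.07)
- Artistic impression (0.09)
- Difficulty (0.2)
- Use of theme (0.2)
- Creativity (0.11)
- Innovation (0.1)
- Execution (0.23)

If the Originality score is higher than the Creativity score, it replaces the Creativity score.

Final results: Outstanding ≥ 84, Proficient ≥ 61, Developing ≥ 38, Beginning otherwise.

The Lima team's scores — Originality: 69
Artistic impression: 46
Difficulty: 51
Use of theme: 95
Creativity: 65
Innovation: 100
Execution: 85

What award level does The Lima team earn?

Proficient

Originality (69) > Creativity (65), so Creativity counts as 69.
Weighted total:
  Originality 69 × 0.07 = 4.83
  Artistic impression 46 × 0.09 = 4.14
  Difficulty 51 × 0.2 = 10.2
  Use of theme 95 × 0.2 = 19
  Creativity 69 × 0.11 = 7.59
  Innovation 100 × 0.1 = 10
  Execution 85 × 0.23 = 19.55
Sum = 75.31
75.31 is ≥ 61 and < 84 → Proficient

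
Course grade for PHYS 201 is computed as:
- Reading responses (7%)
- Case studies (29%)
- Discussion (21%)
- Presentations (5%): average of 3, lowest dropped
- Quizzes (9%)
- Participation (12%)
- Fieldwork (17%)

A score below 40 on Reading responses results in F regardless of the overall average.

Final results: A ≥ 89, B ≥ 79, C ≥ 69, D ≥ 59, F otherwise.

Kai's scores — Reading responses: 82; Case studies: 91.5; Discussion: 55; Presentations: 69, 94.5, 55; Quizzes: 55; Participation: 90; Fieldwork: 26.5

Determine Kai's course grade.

D

Presentations: drop 55 → average of remaining 2 = 163.5/2 = 81.75
Reading responses score 82 ≥ 40: minimum met.
Weighted total:
  Reading responses 82 × 0.07 = 5.74
  Case studies 91.5 × 0.29 = 26.535
  Discussion 55 × 0.21 = 11.55
  Presentations 81.75 × 0.05 = 4.0875
  Quizzes 55 × 0.09 = 4.95
  Participation 90 × 0.12 = 10.8
  Fieldwork 26.5 × 0.17 = 4.505
Sum = 68.1675
68.1675 is ≥ 59 and < 69 → D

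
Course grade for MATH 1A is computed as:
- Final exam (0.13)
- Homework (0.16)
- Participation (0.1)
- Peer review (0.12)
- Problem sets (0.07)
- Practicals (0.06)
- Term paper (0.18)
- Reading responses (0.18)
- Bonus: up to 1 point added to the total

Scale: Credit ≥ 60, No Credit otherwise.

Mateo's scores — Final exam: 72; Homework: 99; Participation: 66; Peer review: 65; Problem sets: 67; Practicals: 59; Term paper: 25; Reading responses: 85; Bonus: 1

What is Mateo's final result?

Weighted total:
  Final exam 72 × 0.13 = 9.36
  Homework 99 × 0.16 = 15.84
  Participation 66 × 0.1 = 6.6
  Peer review 65 × 0.12 = 7.8
  Problem sets 67 × 0.07 = 4.69
  Practicals 59 × 0.06 = 3.54
  Term paper 25 × 0.18 = 4.5
  Reading responses 85 × 0.18 = 15.3
Sum = 67.63
Bonus: 67.63 + 1 = 68.63
68.63 ≥ 60 → Credit

Credit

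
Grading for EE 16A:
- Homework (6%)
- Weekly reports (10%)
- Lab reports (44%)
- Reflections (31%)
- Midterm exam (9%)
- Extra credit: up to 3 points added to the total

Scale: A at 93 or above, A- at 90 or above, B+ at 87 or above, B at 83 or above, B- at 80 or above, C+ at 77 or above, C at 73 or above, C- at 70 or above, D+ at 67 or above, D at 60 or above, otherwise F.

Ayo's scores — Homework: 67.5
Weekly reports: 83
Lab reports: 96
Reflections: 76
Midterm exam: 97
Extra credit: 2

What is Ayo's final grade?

Weighted total:
  Homework 67.5 × 0.06 = 4.05
  Weekly reports 83 × 0.1 = 8.3
  Lab reports 96 × 0.44 = 42.24
  Reflections 76 × 0.31 = 23.56
  Midterm exam 97 × 0.09 = 8.73
Sum = 86.88
Extra credit: 86.88 + 2 = 88.88
88.88 is ≥ 87 and < 90 → B+

B+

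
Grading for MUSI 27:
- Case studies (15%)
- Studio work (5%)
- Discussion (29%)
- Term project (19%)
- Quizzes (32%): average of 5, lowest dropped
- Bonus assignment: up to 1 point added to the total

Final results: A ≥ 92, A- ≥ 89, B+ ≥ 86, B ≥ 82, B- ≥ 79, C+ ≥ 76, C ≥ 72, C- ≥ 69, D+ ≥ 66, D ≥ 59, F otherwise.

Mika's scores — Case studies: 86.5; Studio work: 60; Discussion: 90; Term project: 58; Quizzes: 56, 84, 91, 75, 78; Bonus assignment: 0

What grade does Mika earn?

B-

Quizzes: drop 56 → average of remaining 4 = 328/4 = 82
Weighted total:
  Case studies 86.5 × 0.15 = 12.975
  Studio work 60 × 0.05 = 3
  Discussion 90 × 0.29 = 26.1
  Term project 58 × 0.19 = 11.02
  Quizzes 82 × 0.32 = 26.24
Sum = 79.335
Bonus assignment: 79.335 + 0 = 79.335
79.335 is ≥ 79 and < 82 → B-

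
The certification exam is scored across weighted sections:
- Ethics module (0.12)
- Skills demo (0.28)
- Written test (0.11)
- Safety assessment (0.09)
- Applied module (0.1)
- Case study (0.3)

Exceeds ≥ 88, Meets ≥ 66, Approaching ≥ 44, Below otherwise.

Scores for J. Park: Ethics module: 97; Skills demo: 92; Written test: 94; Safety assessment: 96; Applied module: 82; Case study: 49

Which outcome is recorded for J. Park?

Meets

Weighted total:
  Ethics module 97 × 0.12 = 11.64
  Skills demo 92 × 0.28 = 25.76
  Written test 94 × 0.11 = 10.34
  Safety assessment 96 × 0.09 = 8.64
  Applied module 82 × 0.1 = 8.2
  Case study 49 × 0.3 = 14.7
Sum = 79.28
79.28 is ≥ 66 and < 88 → Meets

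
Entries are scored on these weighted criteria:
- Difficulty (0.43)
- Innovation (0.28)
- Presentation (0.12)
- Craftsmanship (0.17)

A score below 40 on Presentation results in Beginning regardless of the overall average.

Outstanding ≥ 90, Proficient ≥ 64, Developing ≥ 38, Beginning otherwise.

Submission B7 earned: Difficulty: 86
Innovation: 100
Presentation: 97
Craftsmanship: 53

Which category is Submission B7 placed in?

Presentation score 97 ≥ 40: minimum met.
Weighted total:
  Difficulty 86 × 0.43 = 36.98
  Innovation 100 × 0.28 = 28
  Presentation 97 × 0.12 = 11.64
  Craftsmanship 53 × 0.17 = 9.01
Sum = 85.63
85.63 is ≥ 64 and < 90 → Proficient

Proficient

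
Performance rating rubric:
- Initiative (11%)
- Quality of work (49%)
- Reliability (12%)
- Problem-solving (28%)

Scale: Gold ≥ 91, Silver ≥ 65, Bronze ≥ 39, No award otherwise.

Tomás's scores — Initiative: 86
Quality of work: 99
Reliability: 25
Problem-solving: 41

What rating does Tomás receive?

Silver

Weighted total:
  Initiative 86 × 0.11 = 9.46
  Quality of work 99 × 0.49 = 48.51
  Reliability 25 × 0.12 = 3
  Problem-solving 41 × 0.28 = 11.48
Sum = 72.45
72.45 is ≥ 65 and < 91 → Silver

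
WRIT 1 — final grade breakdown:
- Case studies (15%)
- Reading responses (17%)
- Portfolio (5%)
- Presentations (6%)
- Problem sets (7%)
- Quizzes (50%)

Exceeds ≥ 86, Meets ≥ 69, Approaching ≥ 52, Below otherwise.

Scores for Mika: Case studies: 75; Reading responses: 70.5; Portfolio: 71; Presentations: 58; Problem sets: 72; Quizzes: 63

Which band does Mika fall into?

Approaching

Weighted total:
  Case studies 75 × 0.15 = 11.25
  Reading responses 70.5 × 0.17 = 11.985
  Portfolio 71 × 0.05 = 3.55
  Presentations 58 × 0.06 = 3.48
  Problem sets 72 × 0.07 = 5.04
  Quizzes 63 × 0.5 = 31.5
Sum = 66.805
66.805 is ≥ 52 and < 69 → Approaching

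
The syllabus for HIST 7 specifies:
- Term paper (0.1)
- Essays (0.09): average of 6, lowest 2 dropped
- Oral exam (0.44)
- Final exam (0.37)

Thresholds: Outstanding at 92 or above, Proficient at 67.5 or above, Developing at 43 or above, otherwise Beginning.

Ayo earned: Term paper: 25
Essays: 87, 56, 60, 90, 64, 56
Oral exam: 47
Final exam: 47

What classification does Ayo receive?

Developing

Essays: drop 56, 56 → average of remaining 4 = 301/4 = 75.25
Weighted total:
  Term paper 25 × 0.1 = 2.5
  Essays 75.25 × 0.09 = 6.7725
  Oral exam 47 × 0.44 = 20.68
  Final exam 47 × 0.37 = 17.39
Sum = 47.3425
47.3425 is ≥ 43 and < 67.5 → Developing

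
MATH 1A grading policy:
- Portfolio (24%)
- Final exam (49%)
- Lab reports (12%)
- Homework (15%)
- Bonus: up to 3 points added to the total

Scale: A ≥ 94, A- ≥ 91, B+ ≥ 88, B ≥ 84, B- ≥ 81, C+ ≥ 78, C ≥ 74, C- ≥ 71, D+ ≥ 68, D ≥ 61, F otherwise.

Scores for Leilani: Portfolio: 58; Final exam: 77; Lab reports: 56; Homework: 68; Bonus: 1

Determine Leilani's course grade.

D+

Weighted total:
  Portfolio 58 × 0.24 = 13.92
  Final exam 77 × 0.49 = 37.73
  Lab reports 56 × 0.12 = 6.72
  Homework 68 × 0.15 = 10.2
Sum = 68.57
Bonus: 68.57 + 1 = 69.57
69.57 is ≥ 68 and < 71 → D+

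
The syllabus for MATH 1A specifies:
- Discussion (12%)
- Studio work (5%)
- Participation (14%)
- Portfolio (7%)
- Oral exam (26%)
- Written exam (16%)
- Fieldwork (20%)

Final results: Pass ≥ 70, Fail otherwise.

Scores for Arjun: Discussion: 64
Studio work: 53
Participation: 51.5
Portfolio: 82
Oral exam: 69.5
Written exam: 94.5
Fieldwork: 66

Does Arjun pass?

Weighted total:
  Discussion 64 × 0.12 = 7.68
  Studio work 53 × 0.05 = 2.65
  Participation 51.5 × 0.14 = 7.21
  Portfolio 82 × 0.07 = 5.74
  Oral exam 69.5 × 0.26 = 18.07
  Written exam 94.5 × 0.16 = 15.12
  Fieldwork 66 × 0.2 = 13.2
Sum = 69.67
69.67 < 70 → Fail

Fail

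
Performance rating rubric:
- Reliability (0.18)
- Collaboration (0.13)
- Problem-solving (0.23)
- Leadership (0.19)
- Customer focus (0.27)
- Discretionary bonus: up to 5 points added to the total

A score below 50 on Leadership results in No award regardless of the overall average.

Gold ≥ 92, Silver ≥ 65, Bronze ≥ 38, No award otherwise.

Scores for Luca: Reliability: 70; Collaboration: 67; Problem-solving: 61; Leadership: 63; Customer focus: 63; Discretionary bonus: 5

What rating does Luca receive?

Silver

Leadership score 63 ≥ 50: minimum met.
Weighted total:
  Reliability 70 × 0.18 = 12.6
  Collaboration 67 × 0.13 = 8.71
  Problem-solving 61 × 0.23 = 14.03
  Leadership 63 × 0.19 = 11.97
  Customer focus 63 × 0.27 = 17.01
Sum = 64.32
Discretionary bonus: 64.32 + 5 = 69.32
69.32 is ≥ 65 and < 92 → Silver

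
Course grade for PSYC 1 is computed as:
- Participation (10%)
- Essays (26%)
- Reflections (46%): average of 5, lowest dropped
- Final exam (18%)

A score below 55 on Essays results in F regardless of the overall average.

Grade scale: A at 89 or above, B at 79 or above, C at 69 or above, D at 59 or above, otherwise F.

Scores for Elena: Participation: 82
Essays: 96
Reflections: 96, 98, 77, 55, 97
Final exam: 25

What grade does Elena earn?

B

Reflections: drop 55 → average of remaining 4 = 368/4 = 92
Essays score 96 ≥ 55: minimum met.
Weighted total:
  Participation 82 × 0.1 = 8.2
  Essays 96 × 0.26 = 24.96
  Reflections 92 × 0.46 = 42.32
  Final exam 25 × 0.18 = 4.5
Sum = 79.98
79.98 is ≥ 79 and < 89 → B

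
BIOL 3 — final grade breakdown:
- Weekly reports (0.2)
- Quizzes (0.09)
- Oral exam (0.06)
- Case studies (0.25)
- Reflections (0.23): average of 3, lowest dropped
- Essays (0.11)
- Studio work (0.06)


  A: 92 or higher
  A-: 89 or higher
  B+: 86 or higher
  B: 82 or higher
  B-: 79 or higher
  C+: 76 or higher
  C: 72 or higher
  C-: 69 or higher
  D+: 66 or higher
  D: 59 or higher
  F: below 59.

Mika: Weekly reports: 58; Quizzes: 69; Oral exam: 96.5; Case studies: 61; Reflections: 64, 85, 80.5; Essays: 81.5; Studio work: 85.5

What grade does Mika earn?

Reflections: drop 64 → average of remaining 2 = 165.5/2 = 82.75
Weighted total:
  Weekly reports 58 × 0.2 = 11.6
  Quizzes 69 × 0.09 = 6.21
  Oral exam 96.5 × 0.06 = 5.79
  Case studies 61 × 0.25 = 15.25
  Reflections 82.75 × 0.23 = 19.0325
  Essays 81.5 × 0.11 = 8.965
  Studio work 85.5 × 0.06 = 5.13
Sum = 71.9775
71.9775 is ≥ 69 and < 72 → C-

C-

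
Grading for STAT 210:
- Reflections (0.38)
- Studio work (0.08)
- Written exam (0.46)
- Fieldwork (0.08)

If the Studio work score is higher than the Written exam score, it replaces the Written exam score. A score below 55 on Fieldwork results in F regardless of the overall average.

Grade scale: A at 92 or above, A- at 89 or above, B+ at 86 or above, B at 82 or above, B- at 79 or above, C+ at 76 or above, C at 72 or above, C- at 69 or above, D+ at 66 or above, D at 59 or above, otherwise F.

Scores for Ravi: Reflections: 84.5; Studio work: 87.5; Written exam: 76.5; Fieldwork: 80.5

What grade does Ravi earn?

Studio work (87.5) > Written exam (76.5), so Written exam counts as 87.5.
Fieldwork score 80.5 ≥ 55: minimum met.
Weighted total:
  Reflections 84.5 × 0.38 = 32.11
  Studio work 87.5 × 0.08 = 7
  Written exam 87.5 × 0.46 = 40.25
  Fieldwork 80.5 × 0.08 = 6.44
Sum = 85.8
85.8 is ≥ 82 and < 86 → B

B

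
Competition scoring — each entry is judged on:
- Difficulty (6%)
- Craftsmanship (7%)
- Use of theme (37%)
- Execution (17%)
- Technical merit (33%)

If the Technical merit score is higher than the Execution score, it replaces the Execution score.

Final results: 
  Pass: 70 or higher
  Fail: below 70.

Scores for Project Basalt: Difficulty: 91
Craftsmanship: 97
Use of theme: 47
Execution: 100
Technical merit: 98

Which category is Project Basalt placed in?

Technical merit (98) ≤ Execution (100), so Execution stays at 100.
Weighted total:
  Difficulty 91 × 0.06 = 5.46
  Craftsmanship 97 × 0.07 = 6.79
  Use of theme 47 × 0.37 = 17.39
  Execution 100 × 0.17 = 17
  Technical merit 98 × 0.33 = 32.34
Sum = 78.98
78.98 ≥ 70 → Pass

Pass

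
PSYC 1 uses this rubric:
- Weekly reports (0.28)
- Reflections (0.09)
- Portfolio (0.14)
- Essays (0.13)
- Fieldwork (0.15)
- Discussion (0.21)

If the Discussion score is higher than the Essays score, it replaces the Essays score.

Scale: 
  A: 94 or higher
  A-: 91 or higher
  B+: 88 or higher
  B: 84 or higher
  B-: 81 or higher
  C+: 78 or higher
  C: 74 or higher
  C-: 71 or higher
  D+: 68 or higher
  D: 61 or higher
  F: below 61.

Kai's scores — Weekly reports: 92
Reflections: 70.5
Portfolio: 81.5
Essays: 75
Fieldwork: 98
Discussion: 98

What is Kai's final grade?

A-

Discussion (98) > Essays (75), so Essays counts as 98.
Weighted total:
  Weekly reports 92 × 0.28 = 25.76
  Reflections 70.5 × 0.09 = 6.345
  Portfolio 81.5 × 0.14 = 11.41
  Essays 98 × 0.13 = 12.74
  Fieldwork 98 × 0.15 = 14.7
  Discussion 98 × 0.21 = 20.58
Sum = 91.535
91.535 is ≥ 91 and < 94 → A-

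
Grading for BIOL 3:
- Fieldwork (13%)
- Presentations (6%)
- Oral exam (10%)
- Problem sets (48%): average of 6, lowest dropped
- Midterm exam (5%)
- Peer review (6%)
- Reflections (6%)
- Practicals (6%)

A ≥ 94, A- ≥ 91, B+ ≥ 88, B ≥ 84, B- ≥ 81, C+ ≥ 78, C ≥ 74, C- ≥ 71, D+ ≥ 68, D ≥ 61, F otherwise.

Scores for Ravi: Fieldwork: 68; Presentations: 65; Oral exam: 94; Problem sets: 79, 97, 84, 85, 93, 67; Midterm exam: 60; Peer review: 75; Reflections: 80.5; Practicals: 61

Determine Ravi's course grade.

C+

Problem sets: drop 67 → average of remaining 5 = 438/5 = 87.6
Weighted total:
  Fieldwork 68 × 0.13 = 8.84
  Presentations 65 × 0.06 = 3.9
  Oral exam 94 × 0.1 = 9.4
  Problem sets 87.6 × 0.48 = 42.048
  Midterm exam 60 × 0.05 = 3
  Peer review 75 × 0.06 = 4.5
  Reflections 80.5 × 0.06 = 4.83
  Practicals 61 × 0.06 = 3.66
Sum = 80.178
80.178 is ≥ 78 and < 81 → C+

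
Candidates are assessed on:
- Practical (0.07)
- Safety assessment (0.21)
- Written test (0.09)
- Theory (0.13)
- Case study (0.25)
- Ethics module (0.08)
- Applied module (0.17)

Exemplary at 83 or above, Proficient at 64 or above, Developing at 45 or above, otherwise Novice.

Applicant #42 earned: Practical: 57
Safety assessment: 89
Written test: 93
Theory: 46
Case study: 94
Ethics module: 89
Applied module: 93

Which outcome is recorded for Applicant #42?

Exemplary

Weighted total:
  Practical 57 × 0.07 = 3.99
  Safety assessment 89 × 0.21 = 18.69
  Written test 93 × 0.09 = 8.37
  Theory 46 × 0.13 = 5.98
  Case study 94 × 0.25 = 23.5
  Ethics module 89 × 0.08 = 7.12
  Applied module 93 × 0.17 = 15.81
Sum = 83.46
83.46 ≥ 83 → Exemplary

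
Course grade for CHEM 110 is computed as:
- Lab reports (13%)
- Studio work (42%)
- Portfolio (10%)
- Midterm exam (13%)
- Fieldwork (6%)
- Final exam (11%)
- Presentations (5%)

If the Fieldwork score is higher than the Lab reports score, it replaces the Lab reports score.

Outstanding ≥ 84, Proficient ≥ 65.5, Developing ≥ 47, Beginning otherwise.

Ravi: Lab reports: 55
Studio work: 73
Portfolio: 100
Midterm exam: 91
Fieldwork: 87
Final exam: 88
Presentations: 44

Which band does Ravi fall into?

Fieldwork (87) > Lab reports (55), so Lab reports counts as 87.
Weighted total:
  Lab reports 87 × 0.13 = 11.31
  Studio work 73 × 0.42 = 30.66
  Portfolio 100 × 0.1 = 10
  Midterm exam 91 × 0.13 = 11.83
  Fieldwork 87 × 0.06 = 5.22
  Final exam 88 × 0.11 = 9.68
  Presentations 44 × 0.05 = 2.2
Sum = 80.9
80.9 is ≥ 65.5 and < 84 → Proficient

Proficient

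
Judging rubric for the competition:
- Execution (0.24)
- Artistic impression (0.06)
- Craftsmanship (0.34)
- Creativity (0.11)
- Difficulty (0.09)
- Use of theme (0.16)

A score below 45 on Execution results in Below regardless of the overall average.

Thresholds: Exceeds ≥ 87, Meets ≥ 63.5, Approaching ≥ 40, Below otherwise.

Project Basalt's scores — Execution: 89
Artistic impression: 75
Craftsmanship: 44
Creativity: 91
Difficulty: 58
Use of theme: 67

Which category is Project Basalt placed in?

Execution score 89 ≥ 45: minimum met.
Weighted total:
  Execution 89 × 0.24 = 21.36
  Artistic impression 75 × 0.06 = 4.5
  Craftsmanship 44 × 0.34 = 14.96
  Creativity 91 × 0.11 = 10.01
  Difficulty 58 × 0.09 = 5.22
  Use of theme 67 × 0.16 = 10.72
Sum = 66.77
66.77 is ≥ 63.5 and < 87 → Meets

Meets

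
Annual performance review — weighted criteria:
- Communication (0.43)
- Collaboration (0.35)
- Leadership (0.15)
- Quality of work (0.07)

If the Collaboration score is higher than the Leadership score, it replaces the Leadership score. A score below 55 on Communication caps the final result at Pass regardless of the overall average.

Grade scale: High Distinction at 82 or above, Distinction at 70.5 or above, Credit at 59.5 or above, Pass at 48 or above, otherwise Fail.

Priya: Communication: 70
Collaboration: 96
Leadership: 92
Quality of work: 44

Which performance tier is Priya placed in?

Collaboration (96) > Leadership (92), so Leadership counts as 96.
Communication score 70 ≥ 55: minimum met.
Weighted total:
  Communication 70 × 0.43 = 30.1
  Collaboration 96 × 0.35 = 33.6
  Leadership 96 × 0.15 = 14.4
  Quality of work 44 × 0.07 = 3.08
Sum = 81.18
81.18 is ≥ 70.5 and < 82 → Distinction

Distinction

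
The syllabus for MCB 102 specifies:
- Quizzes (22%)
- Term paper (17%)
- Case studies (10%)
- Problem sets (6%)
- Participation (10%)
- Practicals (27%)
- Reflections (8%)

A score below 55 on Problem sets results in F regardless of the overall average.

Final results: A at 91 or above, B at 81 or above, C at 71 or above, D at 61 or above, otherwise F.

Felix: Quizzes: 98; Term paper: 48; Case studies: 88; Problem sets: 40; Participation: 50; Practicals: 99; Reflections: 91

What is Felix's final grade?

F

Problem sets score 40 < 55: minimum not met.
Weighted total:
  Quizzes 98 × 0.22 = 21.56
  Term paper 48 × 0.17 = 8.16
  Case studies 88 × 0.1 = 8.8
  Problem sets 40 × 0.06 = 2.4
  Participation 50 × 0.1 = 5
  Practicals 99 × 0.27 = 26.73
  Reflections 91 × 0.08 = 7.28
Sum = 79.93
Because the Problem sets minimum was not met, the result is F.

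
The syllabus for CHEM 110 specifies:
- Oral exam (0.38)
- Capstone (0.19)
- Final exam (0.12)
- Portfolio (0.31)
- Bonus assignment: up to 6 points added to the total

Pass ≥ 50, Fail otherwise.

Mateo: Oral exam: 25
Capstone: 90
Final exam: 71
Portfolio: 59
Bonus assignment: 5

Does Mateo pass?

Weighted total:
  Oral exam 25 × 0.38 = 9.5
  Capstone 90 × 0.19 = 17.1
  Final exam 71 × 0.12 = 8.52
  Portfolio 59 × 0.31 = 18.29
Sum = 53.41
Bonus assignment: 53.41 + 5 = 58.41
58.41 ≥ 50 → Pass

Pass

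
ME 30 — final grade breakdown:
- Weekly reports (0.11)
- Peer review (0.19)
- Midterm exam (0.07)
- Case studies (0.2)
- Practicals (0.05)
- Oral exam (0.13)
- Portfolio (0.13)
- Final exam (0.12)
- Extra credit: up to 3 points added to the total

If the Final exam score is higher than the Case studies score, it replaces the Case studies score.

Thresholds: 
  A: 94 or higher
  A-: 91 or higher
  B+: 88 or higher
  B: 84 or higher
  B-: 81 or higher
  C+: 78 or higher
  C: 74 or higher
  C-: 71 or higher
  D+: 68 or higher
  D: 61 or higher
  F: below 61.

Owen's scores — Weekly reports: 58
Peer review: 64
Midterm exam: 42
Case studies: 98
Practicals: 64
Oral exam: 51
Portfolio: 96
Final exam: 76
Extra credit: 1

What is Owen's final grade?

C-

Final exam (76) ≤ Case studies (98), so Case studies stays at 98.
Weighted total:
  Weekly reports 58 × 0.11 = 6.38
  Peer review 64 × 0.19 = 12.16
  Midterm exam 42 × 0.07 = 2.94
  Case studies 98 × 0.2 = 19.6
  Practicals 64 × 0.05 = 3.2
  Oral exam 51 × 0.13 = 6.63
  Portfolio 96 × 0.13 = 12.48
  Final exam 76 × 0.12 = 9.12
Sum = 72.51
Extra credit: 72.51 + 1 = 73.51
73.51 is ≥ 71 and < 74 → C-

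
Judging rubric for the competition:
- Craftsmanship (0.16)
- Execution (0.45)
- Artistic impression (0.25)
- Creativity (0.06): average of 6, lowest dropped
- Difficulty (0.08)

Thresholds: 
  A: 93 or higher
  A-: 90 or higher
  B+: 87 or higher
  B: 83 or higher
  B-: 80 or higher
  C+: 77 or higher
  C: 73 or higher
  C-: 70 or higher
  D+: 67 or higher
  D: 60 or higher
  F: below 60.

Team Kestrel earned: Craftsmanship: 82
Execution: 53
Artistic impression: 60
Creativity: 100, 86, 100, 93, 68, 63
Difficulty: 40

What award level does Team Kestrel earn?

D

Creativity: drop 63 → average of remaining 5 = 447/5 = 89.4
Weighted total:
  Craftsmanship 82 × 0.16 = 13.12
  Execution 53 × 0.45 = 23.85
  Artistic impression 60 × 0.25 = 15
  Creativity 89.4 × 0.06 = 5.364
  Difficulty 40 × 0.08 = 3.2
Sum = 60.534
60.534 is ≥ 60 and < 67 → D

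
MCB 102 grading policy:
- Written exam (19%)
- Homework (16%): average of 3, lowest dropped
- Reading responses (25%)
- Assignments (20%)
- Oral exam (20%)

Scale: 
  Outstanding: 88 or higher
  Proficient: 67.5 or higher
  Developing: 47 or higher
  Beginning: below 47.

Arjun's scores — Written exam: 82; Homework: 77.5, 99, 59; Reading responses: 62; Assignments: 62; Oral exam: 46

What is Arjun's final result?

Developing

Homework: drop 59 → average of remaining 2 = 176.5/2 = 88.25
Weighted total:
  Written exam 82 × 0.19 = 15.58
  Homework 88.25 × 0.16 = 14.12
  Reading responses 62 × 0.25 = 15.5
  Assignments 62 × 0.2 = 12.4
  Oral exam 46 × 0.2 = 9.2
Sum = 66.8
66.8 is ≥ 47 and < 67.5 → Developing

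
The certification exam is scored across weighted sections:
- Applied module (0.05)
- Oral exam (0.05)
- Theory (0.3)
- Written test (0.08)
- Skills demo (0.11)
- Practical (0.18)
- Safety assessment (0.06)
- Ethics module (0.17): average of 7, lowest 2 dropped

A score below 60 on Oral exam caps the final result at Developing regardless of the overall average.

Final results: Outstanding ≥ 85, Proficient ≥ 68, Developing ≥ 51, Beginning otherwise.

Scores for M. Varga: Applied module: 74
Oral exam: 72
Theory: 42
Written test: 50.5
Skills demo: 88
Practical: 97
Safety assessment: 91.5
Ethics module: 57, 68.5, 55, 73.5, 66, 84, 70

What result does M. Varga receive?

Ethics module: drop 55, 57 → average of remaining 5 = 362/5 = 72.4
Oral exam score 72 ≥ 60: minimum met.
Weighted total:
  Applied module 74 × 0.05 = 3.7
  Oral exam 72 × 0.05 = 3.6
  Theory 42 × 0.3 = 12.6
  Written test 50.5 × 0.08 = 4.04
  Skills demo 88 × 0.11 = 9.68
  Practical 97 × 0.18 = 17.46
  Safety assessment 91.5 × 0.06 = 5.49
  Ethics module 72.4 × 0.17 = 12.308
Sum = 68.878
68.878 is ≥ 68 and < 85 → Proficient

Proficient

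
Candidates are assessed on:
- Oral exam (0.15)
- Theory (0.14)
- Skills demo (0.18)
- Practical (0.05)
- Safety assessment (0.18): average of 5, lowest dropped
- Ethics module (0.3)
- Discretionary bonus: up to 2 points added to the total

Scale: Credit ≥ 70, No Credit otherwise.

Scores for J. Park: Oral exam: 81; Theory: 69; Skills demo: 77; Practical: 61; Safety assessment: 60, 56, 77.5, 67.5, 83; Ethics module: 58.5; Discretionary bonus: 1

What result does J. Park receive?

Safety assessment: drop 56 → average of remaining 4 = 288/4 = 72
Weighted total:
  Oral exam 81 × 0.15 = 12.15
  Theory 69 × 0.14 = 9.66
  Skills demo 77 × 0.18 = 13.86
  Practical 61 × 0.05 = 3.05
  Safety assessment 72 × 0.18 = 12.96
  Ethics module 58.5 × 0.3 = 17.55
Sum = 69.23
Discretionary bonus: 69.23 + 1 = 70.23
70.23 ≥ 70 → Credit

Credit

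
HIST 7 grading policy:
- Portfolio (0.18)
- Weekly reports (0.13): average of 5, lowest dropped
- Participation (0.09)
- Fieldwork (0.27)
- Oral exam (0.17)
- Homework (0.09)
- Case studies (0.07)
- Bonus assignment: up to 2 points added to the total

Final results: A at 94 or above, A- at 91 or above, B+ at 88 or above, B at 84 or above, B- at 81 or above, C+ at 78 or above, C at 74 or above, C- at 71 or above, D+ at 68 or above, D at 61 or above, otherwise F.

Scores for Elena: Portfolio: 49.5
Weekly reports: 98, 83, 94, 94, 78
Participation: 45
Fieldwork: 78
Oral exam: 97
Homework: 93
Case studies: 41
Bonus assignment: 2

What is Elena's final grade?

C

Weekly reports: drop 78 → average of remaining 4 = 369/4 = 92.25
Weighted total:
  Portfolio 49.5 × 0.18 = 8.91
  Weekly reports 92.25 × 0.13 = 11.9925
  Participation 45 × 0.09 = 4.05
  Fieldwork 78 × 0.27 = 21.06
  Oral exam 97 × 0.17 = 16.49
  Homework 93 × 0.09 = 8.37
  Case studies 41 × 0.07 = 2.87
Sum = 73.7425
Bonus assignment: 73.7425 + 2 = 75.7425
75.7425 is ≥ 74 and < 78 → C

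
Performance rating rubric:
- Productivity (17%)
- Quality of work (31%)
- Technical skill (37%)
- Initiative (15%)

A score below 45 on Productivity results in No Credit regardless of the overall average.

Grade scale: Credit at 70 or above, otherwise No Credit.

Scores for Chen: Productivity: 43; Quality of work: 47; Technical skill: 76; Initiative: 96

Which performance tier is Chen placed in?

Productivity score 43 < 45: minimum not met.
Weighted total:
  Productivity 43 × 0.17 = 7.31
  Quality of work 47 × 0.31 = 14.57
  Technical skill 76 × 0.37 = 28.12
  Initiative 96 × 0.15 = 14.4
Sum = 64.4
Because the Productivity minimum was not met, the result is No Credit.

No Credit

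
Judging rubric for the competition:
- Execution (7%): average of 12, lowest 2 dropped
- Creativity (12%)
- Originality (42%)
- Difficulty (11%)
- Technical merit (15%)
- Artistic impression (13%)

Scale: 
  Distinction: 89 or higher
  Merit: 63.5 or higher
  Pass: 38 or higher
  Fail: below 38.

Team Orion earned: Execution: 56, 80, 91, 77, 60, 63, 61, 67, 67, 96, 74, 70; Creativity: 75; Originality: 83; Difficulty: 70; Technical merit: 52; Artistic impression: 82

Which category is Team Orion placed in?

Merit

Execution: drop 56, 60 → average of remaining 10 = 746/10 = 74.6
Weighted total:
  Execution 74.6 × 0.07 = 5.222
  Creativity 75 × 0.12 = 9
  Originality 83 × 0.42 = 34.86
  Difficulty 70 × 0.11 = 7.7
  Technical merit 52 × 0.15 = 7.8
  Artistic impression 82 × 0.13 = 10.66
Sum = 75.242
75.242 is ≥ 63.5 and < 89 → Merit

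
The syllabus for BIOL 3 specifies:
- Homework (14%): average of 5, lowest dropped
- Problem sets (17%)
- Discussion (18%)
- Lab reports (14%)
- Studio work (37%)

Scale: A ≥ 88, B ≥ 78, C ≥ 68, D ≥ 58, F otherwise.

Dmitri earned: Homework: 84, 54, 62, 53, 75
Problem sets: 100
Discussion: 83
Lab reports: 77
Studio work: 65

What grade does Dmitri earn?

C

Homework: drop 53 → average of remaining 4 = 275/4 = 68.75
Weighted total:
  Homework 68.75 × 0.14 = 9.625
  Problem sets 100 × 0.17 = 17
  Discussion 83 × 0.18 = 14.94
  Lab reports 77 × 0.14 = 10.78
  Studio work 65 × 0.37 = 24.05
Sum = 76.395
76.395 is ≥ 68 and < 78 → C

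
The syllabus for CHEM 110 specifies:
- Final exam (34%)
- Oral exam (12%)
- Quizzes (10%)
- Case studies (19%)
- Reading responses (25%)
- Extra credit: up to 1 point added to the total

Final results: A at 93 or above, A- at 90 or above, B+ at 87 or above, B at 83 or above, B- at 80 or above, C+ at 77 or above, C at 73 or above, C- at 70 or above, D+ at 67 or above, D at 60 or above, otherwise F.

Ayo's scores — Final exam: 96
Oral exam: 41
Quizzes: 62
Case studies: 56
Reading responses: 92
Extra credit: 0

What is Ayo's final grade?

Weighted total:
  Final exam 96 × 0.34 = 32.64
  Oral exam 41 × 0.12 = 4.92
  Quizzes 62 × 0.1 = 6.2
  Case studies 56 × 0.19 = 10.64
  Reading responses 92 × 0.25 = 23
Sum = 77.4
Extra credit: 77.4 + 0 = 77.4
77.4 is ≥ 77 and < 80 → C+

C+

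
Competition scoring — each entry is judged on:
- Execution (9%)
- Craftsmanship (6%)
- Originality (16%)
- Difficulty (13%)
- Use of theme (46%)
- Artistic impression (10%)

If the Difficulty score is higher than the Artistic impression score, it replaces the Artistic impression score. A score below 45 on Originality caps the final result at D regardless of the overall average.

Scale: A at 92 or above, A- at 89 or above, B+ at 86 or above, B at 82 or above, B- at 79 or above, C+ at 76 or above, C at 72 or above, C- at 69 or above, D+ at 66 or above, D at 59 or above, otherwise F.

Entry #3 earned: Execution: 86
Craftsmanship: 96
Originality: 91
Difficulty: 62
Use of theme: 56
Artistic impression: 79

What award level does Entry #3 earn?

C-

Difficulty (62) ≤ Artistic impression (79), so Artistic impression stays at 79.
Originality score 91 ≥ 45: minimum met.
Weighted total:
  Execution 86 × 0.09 = 7.74
  Craftsmanship 96 × 0.06 = 5.76
  Originality 91 × 0.16 = 14.56
  Difficulty 62 × 0.13 = 8.06
  Use of theme 56 × 0.46 = 25.76
  Artistic impression 79 × 0.1 = 7.9
Sum = 69.78
69.78 is ≥ 69 and < 72 → C-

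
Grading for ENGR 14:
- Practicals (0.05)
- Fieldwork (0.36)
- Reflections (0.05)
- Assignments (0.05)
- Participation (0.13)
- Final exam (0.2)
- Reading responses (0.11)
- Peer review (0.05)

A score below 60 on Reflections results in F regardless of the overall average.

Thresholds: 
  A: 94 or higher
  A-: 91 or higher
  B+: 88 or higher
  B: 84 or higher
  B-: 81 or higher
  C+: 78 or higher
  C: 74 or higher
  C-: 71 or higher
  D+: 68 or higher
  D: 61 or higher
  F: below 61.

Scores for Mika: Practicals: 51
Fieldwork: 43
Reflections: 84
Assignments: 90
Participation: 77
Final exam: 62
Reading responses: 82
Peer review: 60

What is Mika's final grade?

D

Reflections score 84 ≥ 60: minimum met.
Weighted total:
  Practicals 51 × 0.05 = 2.55
  Fieldwork 43 × 0.36 = 15.48
  Reflections 84 × 0.05 = 4.2
  Assignments 90 × 0.05 = 4.5
  Participation 77 × 0.13 = 10.01
  Final exam 62 × 0.2 = 12.4
  Reading responses 82 × 0.11 = 9.02
  Peer review 60 × 0.05 = 3
Sum = 61.16
61.16 is ≥ 61 and < 68 → D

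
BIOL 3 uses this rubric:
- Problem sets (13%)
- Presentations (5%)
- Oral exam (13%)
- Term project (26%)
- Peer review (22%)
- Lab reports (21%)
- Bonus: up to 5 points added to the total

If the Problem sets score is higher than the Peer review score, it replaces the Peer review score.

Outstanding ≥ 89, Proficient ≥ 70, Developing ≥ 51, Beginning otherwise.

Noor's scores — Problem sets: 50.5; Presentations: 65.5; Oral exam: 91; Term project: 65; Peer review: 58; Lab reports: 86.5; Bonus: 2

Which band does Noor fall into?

Problem sets (50.5) ≤ Peer review (58), so Peer review stays at 58.
Weighted total:
  Problem sets 50.5 × 0.13 = 6.565
  Presentations 65.5 × 0.05 = 3.275
  Oral exam 91 × 0.13 = 11.83
  Term project 65 × 0.26 = 16.9
  Peer review 58 × 0.22 = 12.76
  Lab reports 86.5 × 0.21 = 18.165
Sum = 69.495
Bonus: 69.495 + 2 = 71.495
71.495 is ≥ 70 and < 89 → Proficient

Proficient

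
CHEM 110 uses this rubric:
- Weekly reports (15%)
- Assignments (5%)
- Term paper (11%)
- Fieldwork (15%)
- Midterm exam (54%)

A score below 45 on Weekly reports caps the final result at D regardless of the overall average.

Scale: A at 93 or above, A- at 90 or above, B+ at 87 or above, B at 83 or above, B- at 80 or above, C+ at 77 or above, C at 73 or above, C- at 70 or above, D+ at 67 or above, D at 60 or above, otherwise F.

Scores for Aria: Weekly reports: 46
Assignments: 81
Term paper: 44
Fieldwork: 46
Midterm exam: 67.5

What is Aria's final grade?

F

Weekly reports score 46 ≥ 45: minimum met.
Weighted total:
  Weekly reports 46 × 0.15 = 6.9
  Assignments 81 × 0.05 = 4.05
  Term paper 44 × 0.11 = 4.84
  Fieldwork 46 × 0.15 = 6.9
  Midterm exam 67.5 × 0.54 = 36.45
Sum = 59.14
59.14 < 60 → F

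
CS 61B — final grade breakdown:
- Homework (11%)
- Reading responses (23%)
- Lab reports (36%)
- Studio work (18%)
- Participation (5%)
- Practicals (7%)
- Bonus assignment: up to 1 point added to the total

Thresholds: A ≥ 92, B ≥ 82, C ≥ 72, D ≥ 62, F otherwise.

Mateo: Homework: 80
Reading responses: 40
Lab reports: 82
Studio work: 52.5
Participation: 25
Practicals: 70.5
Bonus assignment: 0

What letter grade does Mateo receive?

Weighted total:
  Homework 80 × 0.11 = 8.8
  Reading responses 40 × 0.23 = 9.2
  Lab reports 82 × 0.36 = 29.52
  Studio work 52.5 × 0.18 = 9.45
  Participation 25 × 0.05 = 1.25
  Practicals 70.5 × 0.07 = 4.935
Sum = 63.155
Bonus assignment: 63.155 + 0 = 63.155
63.155 is ≥ 62 and < 72 → D

D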